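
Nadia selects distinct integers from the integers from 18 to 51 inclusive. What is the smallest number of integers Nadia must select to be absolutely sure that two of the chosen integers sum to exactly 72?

20

Two chosen integers sum to 72 exactly when both halves of some pair {x, 72−x} with 21 ≤ x ≤ 72−x ≤ 51 are chosen — 15 such pairs.
The remaining 4 elements (those with no distinct partner in range) can never complete a 72-sum, so the worst case takes all of them and one from each pair: 4 + 15 = 19.
Pigeonhole: the 20th integer has to be the second member of some pair, so 19 + 1 = 20.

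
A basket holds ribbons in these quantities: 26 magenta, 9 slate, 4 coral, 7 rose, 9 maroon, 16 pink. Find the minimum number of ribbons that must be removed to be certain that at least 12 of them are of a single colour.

An adversary could hand out at most 11 ribbons per colour (4 colours run out sooner): 11 + 9 + 4 + 7 + 9 + 11 = 51 ribbons and still no colour has 12.
By pigeonhole, one more ribbon lands in a colour already at 11, so 52 draws are enough and 51 are not.

52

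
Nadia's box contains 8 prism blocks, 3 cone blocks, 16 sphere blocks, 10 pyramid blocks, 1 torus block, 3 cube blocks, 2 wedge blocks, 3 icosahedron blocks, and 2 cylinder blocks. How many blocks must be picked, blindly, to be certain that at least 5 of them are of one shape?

An adversary could hand out at most 4 blocks per shape (6 shapes run out sooner): 4 + 3 + 4 + 4 + 1 + 3 + 2 + 3 + 2 = 26 blocks and still no shape has 5.
By the pigeonhole principle, one more block lands in a shape already at 4, so 27 draws are enough and 26 are not.

27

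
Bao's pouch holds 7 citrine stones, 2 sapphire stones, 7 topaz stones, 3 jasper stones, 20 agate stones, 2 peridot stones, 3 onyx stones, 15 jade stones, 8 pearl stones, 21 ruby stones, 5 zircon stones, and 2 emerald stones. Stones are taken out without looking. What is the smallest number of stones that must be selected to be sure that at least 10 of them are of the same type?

The 12 types are the holes; the stones drawn are the pigeons.
To avoid 10 of any one type, the worst case takes at most 9 of each type, or every stone of a type that has fewer than 9.
That gives 7 + 2 + 7 + 3 + 9 + 2 + 3 + 9 + 8 + 9 + 5 + 2 = 66 stones with no type reaching 10.
The next stone forces some type to 10, so 66 + 1 = 67.

67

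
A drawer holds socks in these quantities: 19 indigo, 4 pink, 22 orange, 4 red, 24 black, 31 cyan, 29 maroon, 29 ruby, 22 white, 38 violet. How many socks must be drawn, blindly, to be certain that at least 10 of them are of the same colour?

81

By pigeonhole, the 10 colours are the holes; the socks drawn are the pigeons.
To avoid 10 of any one colour, the worst case takes at most 9 of each colour, or every sock of a colour that has fewer than 9.
That gives 9 + 4 + 9 + 4 + 9 + 9 + 9 + 9 + 9 + 9 = 80 socks with no colour reaching 10.
The next sock forces some colour to 10, so 80 + 1 = 81.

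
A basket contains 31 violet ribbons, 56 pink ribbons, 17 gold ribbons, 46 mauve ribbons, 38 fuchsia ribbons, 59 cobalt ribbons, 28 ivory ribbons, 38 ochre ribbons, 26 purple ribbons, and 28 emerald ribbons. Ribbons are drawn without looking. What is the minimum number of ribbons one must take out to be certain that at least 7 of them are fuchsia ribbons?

336

In the worst case for collecting fuchsia ribbons, every non-fuchsia ribbon comes out first.
There are 31 + 56 + 17 + 46 + 59 + 28 + 38 + 26 + 28 = 329 non-fuchsia ribbons altogether.
After those, each further ribbon must be fuchsia, so 329 + 7 = 336 draws guarantee 7 fuchsia ribbons.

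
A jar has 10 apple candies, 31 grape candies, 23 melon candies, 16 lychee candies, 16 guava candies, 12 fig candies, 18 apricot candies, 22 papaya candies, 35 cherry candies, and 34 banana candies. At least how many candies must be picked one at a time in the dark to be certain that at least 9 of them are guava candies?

210

In the worst case for collecting guava candies, every non-guava candy comes out first.
There are 10 + 31 + 23 + 16 + 12 + 18 + 22 + 35 + 34 = 201 non-guava candies altogether.
After those, each further candy must be guava, so 201 + 9 = 210 draws guarantee 9 guava candies.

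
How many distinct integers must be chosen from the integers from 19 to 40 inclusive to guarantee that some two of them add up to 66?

16

A set avoiding the sum 66 can contain at most one of each pair {x, 66−x}, plus the 8 elements whose complement lies outside the range or equal to its own complement.
The integers 19, …, 33 (15 of them) are such a set: any two sum to at least 19+20 = 39 and at most 32+33 = 65 < 66.
Any 16th integer completes one of the 7 pairs, so 16 choices force a sum of 66.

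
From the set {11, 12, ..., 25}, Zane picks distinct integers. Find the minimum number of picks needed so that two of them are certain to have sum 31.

Group the elements by complementary pair {x, 31−x}: {11,20}, {12,19}, {13,18}, …, giving 5 two-element pairs and 5 integers whose partner 31−x falls outside [11,25].
Treating each of those 10 groups as a pigeonhole, one can pick one integer per group — 10 integers — with no two summing to 31.
The 11th integer lands in an occupied pair, forcing a sum of 31.

11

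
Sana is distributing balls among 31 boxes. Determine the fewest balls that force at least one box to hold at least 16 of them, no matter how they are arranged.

With 465 balls one could put exactly 15 in each of the 31 boxes, and no box would reach 16.
By the pigeonhole principle, one more ball must land in a box that already has 15, giving it 16.
So 31 × 15 + 1 = 466 balls are required.

466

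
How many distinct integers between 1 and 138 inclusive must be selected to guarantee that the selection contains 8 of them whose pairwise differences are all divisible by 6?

Integers whose pairwise differences are multiples of 6 are exactly those sharing a remainder mod 6. The 6 residue classes mod 6 are the pigeonholes.
With 42 integers one could put 7 in each residue class and have no class reach 8.
The 43rd integer pushes some class to 8, so 6·7 + 1 = 43.

43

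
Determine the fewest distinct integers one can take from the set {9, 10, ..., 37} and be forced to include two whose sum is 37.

20

Two chosen integers sum to 37 exactly when both halves of some pair {x, 37−x} with 9 ≤ x ≤ 37−x ≤ 28 are chosen — 10 such pairs.
The remaining 9 elements (those with no distinct partner in range) can never complete a 37-sum, so the worst case takes all of them and one from each pair: 9 + 10 = 19.
By the pigeonhole principle, the 20th integer has to be the second member of some pair, so 19 + 1 = 20.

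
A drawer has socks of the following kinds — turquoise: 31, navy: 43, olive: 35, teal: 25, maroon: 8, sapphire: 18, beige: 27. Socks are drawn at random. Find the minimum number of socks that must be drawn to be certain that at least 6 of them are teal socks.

168

In the worst case for collecting teal socks, every non-teal sock comes out first.
There are 31 + 43 + 35 + 8 + 18 + 27 = 162 non-teal socks altogether.
After those, each further sock must be teal, so 162 + 6 = 168 draws guarantee 6 teal socks.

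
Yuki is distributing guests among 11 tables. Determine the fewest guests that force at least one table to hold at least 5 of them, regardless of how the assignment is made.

With 44 guests one could put exactly 4 in each of the 11 tables, and no table would reach 5.
Pigeonhole: one more guest must land in a table that already has 4, giving it 5.
So 11 × 4 + 1 = 45 guests are required.

45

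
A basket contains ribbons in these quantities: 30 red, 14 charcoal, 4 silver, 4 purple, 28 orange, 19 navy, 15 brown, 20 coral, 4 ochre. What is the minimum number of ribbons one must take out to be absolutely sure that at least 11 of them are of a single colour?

73

Put each drawn ribbon into a box by colour. The largest draw with every box below 11 takes min(count, 10) from each colour; colours with fewer than 10 contribute all they have.
Σ min(cᵢ, 10) = 10 + 10 + 4 + 4 + 10 + 10 + 10 + 10 + 4 = 72.
Draw number 72 + 1 = 73 must push one box to 11.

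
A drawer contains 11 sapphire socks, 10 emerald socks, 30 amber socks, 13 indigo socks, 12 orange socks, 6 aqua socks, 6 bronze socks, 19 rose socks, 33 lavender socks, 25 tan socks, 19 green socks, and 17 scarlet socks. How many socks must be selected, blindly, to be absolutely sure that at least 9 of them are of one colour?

Put each drawn sock into a box by colour. The largest draw with every box below 9 takes min(count, 8) from each colour; colours with fewer than 8 contribute all they have.
Σ min(cᵢ, 8) = 8 + 8 + 8 + 8 + 8 + 6 + 6 + 8 + 8 + 8 + 8 + 8 = 92.
Draw number 92 + 1 = 93 must push one box to 9.

93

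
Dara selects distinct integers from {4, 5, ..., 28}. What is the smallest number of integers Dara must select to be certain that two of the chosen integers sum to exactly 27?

16

A set avoiding the sum 27 can contain at most one of each pair {x, 27−x}, plus the 5 elements whose complement lies outside the range.
The integers 14, …, 28 (15 of them) are such a set: any two sum to at least 14+15 = 29 > 27.
Any 16th integer completes one of the 10 pairs, so 16 choices force a sum of 27.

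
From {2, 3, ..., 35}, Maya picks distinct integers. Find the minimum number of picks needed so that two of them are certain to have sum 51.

25

A set avoiding the sum 51 can contain at most one of each pair {x, 51−x}, plus the 14 elements whose complement lies outside the range.
The integers 2, …, 25 (24 of them) are such a set: any two sum to at least 2+3 = 5 and at most 24+25 = 49 < 51.
By pigeonhole, any 25th integer completes one of the 10 pairs, so 25 choices force a sum of 51.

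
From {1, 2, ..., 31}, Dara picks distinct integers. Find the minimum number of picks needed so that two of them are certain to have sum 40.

21

Two chosen integers sum to 40 exactly when both halves of some pair {x, 40−x} with 9 ≤ x ≤ 40−x ≤ 31 are chosen — 11 such pairs.
The remaining 9 elements (those with no distinct partner in range) can never complete a 40-sum, so the worst case takes all of them and one from each pair: 9 + 11 = 20.
By pigeonhole, the 21st integer has to be the second member of some pair, so 20 + 1 = 21.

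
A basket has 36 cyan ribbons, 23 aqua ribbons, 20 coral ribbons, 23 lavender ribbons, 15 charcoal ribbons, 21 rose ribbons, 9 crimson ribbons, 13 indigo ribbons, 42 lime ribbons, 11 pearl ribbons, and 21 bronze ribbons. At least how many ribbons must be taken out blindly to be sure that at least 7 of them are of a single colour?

An adversary could hand out at most 6 ribbons per colour: 6 + 6 + 6 + 6 + 6 + 6 + 6 + 6 + 6 + 6 + 6 = 66 ribbons and still no colour has 7.
One more ribbon lands in a colour already at 6, so 67 draws are enough and 66 are not.

67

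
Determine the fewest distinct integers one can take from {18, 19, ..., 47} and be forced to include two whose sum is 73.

A set avoiding the sum 73 can contain at most one of each pair {x, 73−x}, plus the 8 elements whose complement lies outside the range.
The integers 18, …, 36 (19 of them) are such a set: any two sum to at least 18+19 = 37 and at most 35+36 = 71 < 73.
Pigeonhole: any 20th integer completes one of the 11 pairs, so 20 choices force a sum of 73.

20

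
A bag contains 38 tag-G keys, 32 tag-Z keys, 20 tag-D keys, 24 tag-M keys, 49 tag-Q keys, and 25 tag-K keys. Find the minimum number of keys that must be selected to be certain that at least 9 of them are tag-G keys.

In the worst case for collecting tag-G keys, every non-tag-G key comes out first.
There are 32 + 20 + 24 + 49 + 25 = 150 non-tag-G keys altogether.
After those, each further key must be tag-G, so 150 + 9 = 159 draws guarantee 9 tag-G keys.

159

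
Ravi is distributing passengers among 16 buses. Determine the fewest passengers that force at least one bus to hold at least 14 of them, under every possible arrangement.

With 208 passengers one could put exactly 13 in each of the 16 buses, and no bus would reach 14.
By pigeonhole, one more passenger must land in a bus that already has 13, giving it 14.
So 16 × 13 + 1 = 209 passengers are required.

209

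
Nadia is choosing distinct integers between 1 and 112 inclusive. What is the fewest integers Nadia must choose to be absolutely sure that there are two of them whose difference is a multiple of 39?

Integers whose pairwise differences are multiples of 39 are exactly those sharing a remainder mod 39. The 39 residue classes mod 39 are the pigeonholes.
With 39 integers one could put 1 in each residue class and have no class reach 2.
The 40th integer pushes some class to 2, so 39·1 + 1 = 40.

40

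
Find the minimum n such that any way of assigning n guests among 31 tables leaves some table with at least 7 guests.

With 186 guests one could put exactly 6 in each of the 31 tables, and no table would reach 7.
By pigeonhole, one more guest must land in a table that already has 6, giving it 7.
So 31 × 6 + 1 = 187 guests are required.

187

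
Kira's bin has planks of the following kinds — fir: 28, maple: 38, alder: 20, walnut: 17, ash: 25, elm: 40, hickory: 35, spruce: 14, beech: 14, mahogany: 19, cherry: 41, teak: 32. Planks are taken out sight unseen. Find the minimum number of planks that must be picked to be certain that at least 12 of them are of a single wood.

133

Put each drawn plank into a box by wood. The largest draw with every box below 12 takes min(count, 11) from each wood.
Σ min(cᵢ, 11) = 11 + 11 + 11 + 11 + 11 + 11 + 11 + 11 + 11 + 11 + 11 + 11 = 132.
Draw number 132 + 1 = 133 must push one box to 12.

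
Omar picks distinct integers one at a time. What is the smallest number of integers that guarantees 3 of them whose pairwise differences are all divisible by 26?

Integers whose pairwise differences are multiples of 26 are exactly those sharing a remainder mod 26. By pigeonhole, the 26 residue classes mod 26 are the pigeonholes.
With 52 integers one could put 2 in each residue class and have no class reach 3.
The 53rd integer pushes some class to 3, so 26·2 + 1 = 53.

53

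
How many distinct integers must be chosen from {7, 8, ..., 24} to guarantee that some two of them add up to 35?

12

Two chosen integers sum to 35 exactly when both halves of some pair {x, 35−x} with 11 ≤ x ≤ 35−x ≤ 24 are chosen — 7 such pairs.
The remaining 4 elements (those with no distinct partner in range) can never complete a 35-sum, so the worst case takes all of them and one from each pair: 4 + 7 = 11.
By the pigeonhole principle, the 12th integer has to be the second member of some pair, so 11 + 1 = 12.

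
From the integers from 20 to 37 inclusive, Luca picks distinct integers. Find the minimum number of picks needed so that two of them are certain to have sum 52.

13

Group the elements by complementary pair {x, 52−x}: {20,32}, {21,31}, {22,30}, …, giving 6 two-element pairs, the single value 26 (it cannot pair with itself since the integers are distinct), and 5 integers whose partner 52−x falls outside [20,37].
Pigeonhole: treating each of those 12 groups as a pigeonhole, one can pick one integer per group — 12 integers — with no two summing to 52.
The 13th integer lands in an occupied pair, forcing a sum of 52.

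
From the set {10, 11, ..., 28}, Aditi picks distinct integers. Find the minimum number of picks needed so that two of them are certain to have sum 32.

Two chosen integers sum to 32 exactly when both halves of some pair {x, 32−x} with 10 ≤ x ≤ 32−x ≤ 22 are chosen — 6 such pairs.
The remaining 7 elements (those with no distinct partner in range) can never complete a 32-sum, so the worst case takes all of them and one from each pair: 7 + 6 = 13.
By the pigeonhole principle, the 14th integer has to be the second member of some pair, so 13 + 1 = 14.

14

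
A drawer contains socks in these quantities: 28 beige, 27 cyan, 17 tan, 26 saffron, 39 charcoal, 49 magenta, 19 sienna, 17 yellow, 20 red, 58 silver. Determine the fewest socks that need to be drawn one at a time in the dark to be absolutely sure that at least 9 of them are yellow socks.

In the worst case for collecting yellow socks, every non-yellow sock comes out first.
There are 28 + 27 + 17 + 26 + 39 + 49 + 19 + 20 + 58 = 283 non-yellow socks altogether.
After those, each further sock must be yellow, so 283 + 9 = 292 draws guarantee 9 yellow socks.

292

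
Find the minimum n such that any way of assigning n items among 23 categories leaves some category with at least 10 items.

With 207 items one could put exactly 9 in each of the 23 categories, and no category would reach 10.
By the pigeonhole principle, one more item must land in a category that already has 9, giving it 10.
So 23 × 9 + 1 = 208 items are required.

208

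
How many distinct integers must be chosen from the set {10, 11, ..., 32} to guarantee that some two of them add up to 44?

Group the elements by complementary pair {x, 44−x}: {12,32}, {13,31}, {14,30}, …, giving 10 two-element pairs; the single value 22 (it cannot pair with itself since the integers are distinct); and 2 integers whose partner 44−x falls outside [10,32].
Treating each of those 13 groups as a pigeonhole, one can pick one integer per group — 13 integers — with no two summing to 44.
The 14th integer lands in an occupied pair, forcing a sum of 44.

14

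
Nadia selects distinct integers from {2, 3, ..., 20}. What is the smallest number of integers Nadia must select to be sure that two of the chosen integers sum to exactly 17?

13

Two chosen integers sum to 17 exactly when both halves of some pair {x, 17−x} with 2 ≤ x ≤ 17−x ≤ 15 are chosen — 7 such pairs.
The remaining 5 elements (those with no distinct partner in range) can never complete a 17-sum, so the worst case takes all of them and one from each pair: 5 + 7 = 12.
The 13th integer has to be the second member of some pair, so 12 + 1 = 13.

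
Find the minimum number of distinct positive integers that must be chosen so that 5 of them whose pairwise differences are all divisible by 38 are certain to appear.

Integers whose pairwise differences are multiples of 38 are exactly those sharing a remainder mod 38. By pigeonhole, the 38 residue classes mod 38 are the pigeonholes.
With 152 integers one could put 4 in each residue class and have no class reach 5.
The 153rd integer pushes some class to 5, so 38·4 + 1 = 153.

153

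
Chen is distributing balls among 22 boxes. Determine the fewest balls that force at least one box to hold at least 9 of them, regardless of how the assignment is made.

177

With 176 balls one could put exactly 8 in each of the 22 boxes, and no box would reach 9.
One more ball must land in a box that already has 8, giving it 9.
So 22 × 8 + 1 = 177 balls are required.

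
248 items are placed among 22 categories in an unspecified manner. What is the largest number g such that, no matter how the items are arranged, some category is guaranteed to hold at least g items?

By the pigeonhole principle, the 22 categories are the holes and the 248 items are the pigeons.
If every category held at most 11 items, the total would be at most 22 × 11 = 242, which is less than 248.
So some category holds at least ⌈248/22⌉ = 12 items.

12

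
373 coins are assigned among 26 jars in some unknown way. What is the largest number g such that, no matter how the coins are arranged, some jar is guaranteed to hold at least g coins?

15

The 26 jars are the holes and the 373 coins are the pigeons.
If every jar held at most 14 coins, the total would be at most 26 × 14 = 364, which is less than 373.
So some jar holds at least ⌈373/26⌉ = 15 coins.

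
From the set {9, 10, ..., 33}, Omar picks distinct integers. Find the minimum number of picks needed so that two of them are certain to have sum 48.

Two chosen integers sum to 48 exactly when both halves of some pair {x, 48−x} with 15 ≤ x ≤ 48−x ≤ 33 are chosen — 9 such pairs.
The remaining 7 elements (those with no distinct partner in range) can never complete a 48-sum, so the worst case takes all of them and one from each pair: 7 + 9 = 16.
The 17th integer has to be the second member of some pair, so 16 + 1 = 17.

17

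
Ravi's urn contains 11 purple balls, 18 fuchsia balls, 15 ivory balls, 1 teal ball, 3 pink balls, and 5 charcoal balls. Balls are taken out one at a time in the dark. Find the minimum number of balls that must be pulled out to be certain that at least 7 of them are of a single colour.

28

Put each drawn ball into a box by colour. The largest draw with every box below 7 takes min(count, 6) from each colour; colours with fewer than 6 contribute all they have.
Σ min(cᵢ, 6) = 6 + 6 + 6 + 1 + 3 + 5 = 27.
Draw number 27 + 1 = 28 must push one box to 7.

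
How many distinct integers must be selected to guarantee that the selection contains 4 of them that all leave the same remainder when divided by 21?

64

By pigeonhole, the 21 residue classes mod 21 are the pigeonholes.
With 63 integers one could put 3 in each residue class and have no class reach 4.
The 64th integer pushes some class to 4, so 21·3 + 1 = 64.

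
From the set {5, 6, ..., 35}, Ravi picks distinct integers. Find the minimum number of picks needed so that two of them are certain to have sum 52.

23

A set avoiding the sum 52 can contain at most one of each pair {x, 52−x}, plus the 13 elements whose complement lies outside the range or equal to its own complement.
The integers 5, …, 26 (22 of them) are such a set: any two sum to at least 5+6 = 11 and at most 25+26 = 51 < 52.
By pigeonhole, any 23rd integer completes one of the 9 pairs, so 23 choices force a sum of 52.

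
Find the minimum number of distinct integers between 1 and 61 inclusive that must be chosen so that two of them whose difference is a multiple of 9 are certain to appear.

Integers whose pairwise differences are multiples of 9 are exactly those sharing a remainder mod 9. The 9 residue classes mod 9 are the pigeonholes.
With 9 integers one could put 1 in each residue class and have no class reach 2.
The 10th integer pushes some class to 2, so 9·1 + 1 = 10.

10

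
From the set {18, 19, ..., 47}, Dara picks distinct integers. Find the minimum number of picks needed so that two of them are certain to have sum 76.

22

Two chosen integers sum to 76 exactly when both halves of some pair {x, 76−x} with 29 ≤ x ≤ 76−x ≤ 47 are chosen — 9 such pairs.
The remaining 12 elements (those with no distinct partner in range) can never complete a 76-sum, so the worst case takes all of them and one from each pair: 12 + 9 = 21.
The 22nd integer has to be the second member of some pair, so 21 + 1 = 22.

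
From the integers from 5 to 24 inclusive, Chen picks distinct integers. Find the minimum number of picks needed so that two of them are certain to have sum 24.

14

Two chosen integers sum to 24 exactly when both halves of some pair {x, 24−x} with 5 ≤ x ≤ 24−x ≤ 19 are chosen — 7 such pairs.
The remaining 6 elements (those with no distinct partner in range) can never complete a 24-sum, so the worst case takes all of them and one from each pair: 6 + 7 = 13.
By pigeonhole, the 14th integer has to be the second member of some pair, so 13 + 1 = 14.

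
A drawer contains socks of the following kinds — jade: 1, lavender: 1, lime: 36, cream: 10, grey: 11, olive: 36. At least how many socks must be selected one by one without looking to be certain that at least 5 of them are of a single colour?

Put each drawn sock into a box by colour. The largest draw with every box below 5 takes min(count, 4) from each colour; colours with fewer than 4 contribute all they have.
Σ min(cᵢ, 4) = 1 + 1 + 4 + 4 + 4 + 4 = 18.
Draw number 18 + 1 = 19 must push one box to 5.

19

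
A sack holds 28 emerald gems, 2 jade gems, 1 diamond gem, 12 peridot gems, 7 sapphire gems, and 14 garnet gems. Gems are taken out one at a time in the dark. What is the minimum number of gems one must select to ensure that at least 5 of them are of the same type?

An adversary could hand out at most 4 gems per type (jade, diamond run out sooner): 4 + 2 + 1 + 4 + 4 + 4 = 19 gems and still no type has 5.
One more gem lands in a type already at 4, so 20 draws are enough and 19 are not.

20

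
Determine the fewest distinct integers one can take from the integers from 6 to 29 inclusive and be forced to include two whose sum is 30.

16

Two chosen integers sum to 30 exactly when both halves of some pair {x, 30−x} with 6 ≤ x ≤ 30−x ≤ 24 are chosen — 9 such pairs.
The remaining 6 elements (those with no distinct partner in range) can never complete a 30-sum, so the worst case takes all of them and one from each pair: 6 + 9 = 15.
By pigeonhole, the 16th integer has to be the second member of some pair, so 15 + 1 = 16.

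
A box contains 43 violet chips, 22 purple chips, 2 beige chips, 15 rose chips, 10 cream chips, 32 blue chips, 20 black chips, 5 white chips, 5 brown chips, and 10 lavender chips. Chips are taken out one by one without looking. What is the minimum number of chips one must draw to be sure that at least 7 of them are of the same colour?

The 10 colours are the holes; the chips drawn are the pigeons.
To avoid 7 of any one colour, the worst case takes at most 6 of each colour, or every chip of a colour that has fewer than 6.
That gives 6 + 6 + 2 + 6 + 6 + 6 + 6 + 5 + 5 + 6 = 54 chips with no colour reaching 7.
The next chip forces some colour to 7, so 54 + 1 = 55.

55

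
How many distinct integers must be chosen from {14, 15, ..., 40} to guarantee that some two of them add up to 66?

A set avoiding the sum 66 can contain at most one of each pair {x, 66−x}, plus the 13 elements whose complement lies outside the range or equal to its own complement.
The integers 14, …, 33 (20 of them) are such a set: any two sum to at least 14+15 = 29 and at most 32+33 = 65 < 66.
Any 21st integer completes one of the 7 pairs, so 21 choices force a sum of 66.

21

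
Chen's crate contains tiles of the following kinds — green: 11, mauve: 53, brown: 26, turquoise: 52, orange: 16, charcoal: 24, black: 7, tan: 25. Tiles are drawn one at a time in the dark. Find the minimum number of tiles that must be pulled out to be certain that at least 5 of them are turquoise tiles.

In the worst case for collecting turquoise tiles, every non-turquoise tile comes out first.
There are 11 + 53 + 26 + 16 + 24 + 7 + 25 = 162 non-turquoise tiles altogether.
After those, each further tile must be turquoise, so 162 + 5 = 167 draws guarantee 5 turquoise tiles.

167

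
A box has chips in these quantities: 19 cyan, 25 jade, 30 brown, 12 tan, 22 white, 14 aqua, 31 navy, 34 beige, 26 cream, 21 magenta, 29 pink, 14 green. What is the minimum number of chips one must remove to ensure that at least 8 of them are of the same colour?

An adversary could hand out at most 7 chips per colour: 7 + 7 + 7 + 7 + 7 + 7 + 7 + 7 + 7 + 7 + 7 + 7 = 84 chips and still no colour has 8.
By the pigeonhole principle, one more chip lands in a colour already at 7, so 85 draws are enough and 84 are not.

85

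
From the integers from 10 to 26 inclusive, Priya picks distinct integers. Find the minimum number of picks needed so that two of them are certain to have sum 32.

12

A set avoiding the sum 32 can contain at most one of each pair {x, 32−x}, plus the 5 elements whose complement lies outside the range or equal to its own complement.
The integers 16, …, 26 (11 of them) are such a set: any two sum to at least 16+17 = 33 > 32.
Any 12th integer completes one of the 6 pairs, so 12 choices force a sum of 32.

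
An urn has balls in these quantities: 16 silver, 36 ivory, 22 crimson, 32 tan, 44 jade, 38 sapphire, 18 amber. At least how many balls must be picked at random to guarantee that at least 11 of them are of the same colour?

An adversary could hand out at most 10 balls per colour: 10 + 10 + 10 + 10 + 10 + 10 + 10 = 70 balls and still no colour has 11.
Pigeonhole: one more ball lands in a colour already at 10, so 71 draws are enough and 70 are not.

71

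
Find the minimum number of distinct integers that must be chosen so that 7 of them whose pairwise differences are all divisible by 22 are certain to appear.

133

Integers whose pairwise differences are multiples of 22 are exactly those sharing a remainder mod 22. Pigeonhole: the 22 residue classes mod 22 are the pigeonholes.
With 132 integers one could put 6 in each residue class and have no class reach 7.
The 133rd integer pushes some class to 7, so 22·6 + 1 = 133.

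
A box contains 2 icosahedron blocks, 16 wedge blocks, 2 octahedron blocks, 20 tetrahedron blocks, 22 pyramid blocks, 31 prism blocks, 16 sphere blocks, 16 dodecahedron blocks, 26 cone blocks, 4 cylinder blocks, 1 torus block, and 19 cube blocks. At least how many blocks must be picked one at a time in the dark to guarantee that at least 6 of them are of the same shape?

50

An adversary could hand out at most 5 blocks per shape (4 shapes run out sooner): 2 + 5 + 2 + 5 + 5 + 5 + 5 + 5 + 5 + 4 + 1 + 5 = 49 blocks and still no shape has 6.
By the pigeonhole principle, one more block lands in a shape already at 5, so 50 draws are enough and 49 are not.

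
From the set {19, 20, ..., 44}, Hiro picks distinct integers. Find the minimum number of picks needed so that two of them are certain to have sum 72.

Group the elements by complementary pair {x, 72−x}: {28,44}, {29,43}, {30,42}, …, giving 8 two-element pairs, the single value 36 (it cannot pair with itself since the integers are distinct), and 9 integers whose partner 72−x falls outside [19,44].
Treating each of those 18 groups as a pigeonhole, one can pick one integer per group — 18 integers — with no two summing to 72.
The 19th integer lands in an occupied pair, forcing a sum of 72.

19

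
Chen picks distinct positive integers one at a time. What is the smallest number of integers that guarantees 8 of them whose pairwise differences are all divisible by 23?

Integers whose pairwise differences are multiples of 23 are exactly those sharing a remainder mod 23. The 23 residue classes mod 23 are the pigeonholes.
With 161 integers one could put 7 in each residue class and have no class reach 8.
The 162nd integer pushes some class to 8, so 23·7 + 1 = 162.

162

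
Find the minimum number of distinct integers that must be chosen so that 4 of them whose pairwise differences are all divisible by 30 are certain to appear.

91

Integers whose pairwise differences are multiples of 30 are exactly those sharing a remainder mod 30. By pigeonhole, the 30 residue classes mod 30 are the pigeonholes.
With 90 integers one could put 3 in each residue class and have no class reach 4.
The 91st integer pushes some class to 4, so 30·3 + 1 = 91.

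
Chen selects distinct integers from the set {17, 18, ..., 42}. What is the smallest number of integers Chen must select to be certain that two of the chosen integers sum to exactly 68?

19

A set avoiding the sum 68 can contain at most one of each pair {x, 68−x}, plus the 10 elements whose complement lies outside the range or equal to its own complement.
The integers 17, …, 34 (18 of them) are such a set: any two sum to at least 17+18 = 35 and at most 33+34 = 67 < 68.
By pigeonhole, any 19th integer completes one of the 8 pairs, so 19 choices force a sum of 68.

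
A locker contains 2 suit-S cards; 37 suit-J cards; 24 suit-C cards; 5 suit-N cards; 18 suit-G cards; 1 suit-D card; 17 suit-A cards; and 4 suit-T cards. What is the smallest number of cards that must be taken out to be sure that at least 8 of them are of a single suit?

Pigeonhole: the 8 suits are the holes; the cards drawn are the pigeons.
To avoid 8 of any one suit, the worst case takes at most 7 of each suit, or every card of a suit that has fewer than 7.
That gives 2 + 7 + 7 + 5 + 7 + 1 + 7 + 4 = 40 cards with no suit reaching 8.
The next card forces some suit to 8, so 40 + 1 = 41.

41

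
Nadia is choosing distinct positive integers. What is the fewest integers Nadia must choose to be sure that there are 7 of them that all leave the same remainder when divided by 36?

217

Pigeonhole: the 36 residue classes mod 36 are the pigeonholes.
With 216 integers one could put 6 in each residue class and have no class reach 7.
The 217th integer pushes some class to 7, so 36·6 + 1 = 217.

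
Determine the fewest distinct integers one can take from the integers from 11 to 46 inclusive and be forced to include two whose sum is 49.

Group the elements by complementary pair {x, 49−x}: {11,38}, {12,37}, {13,36}, …, giving 14 two-element pairs and 8 integers whose partner 49−x falls outside [11,46].
Treating each of those 22 groups as a pigeonhole, one can pick one integer per group — 22 integers — with no two summing to 49.
The 23rd integer lands in an occupied pair, forcing a sum of 49.

23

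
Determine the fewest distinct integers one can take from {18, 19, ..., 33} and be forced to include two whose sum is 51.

9

Two chosen integers sum to 51 exactly when both halves of some pair {x, 51−x} with 18 ≤ x ≤ 51−x ≤ 33 are chosen — 8 such pairs.
Every element belongs to one of those pairs, so the worst case picks one from each: 8 integers.
The 9th integer has to be the second member of some pair, so 8 + 1 = 9.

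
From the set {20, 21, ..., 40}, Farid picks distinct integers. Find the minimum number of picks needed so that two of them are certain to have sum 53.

15

A set avoiding the sum 53 can contain at most one of each pair {x, 53−x}, plus the 7 elements whose complement lies outside the range.
The integers 27, …, 40 (14 of them) are such a set: any two sum to at least 27+28 = 55 > 53.
By the pigeonhole principle, any 15th integer completes one of the 7 pairs, so 15 choices force a sum of 53.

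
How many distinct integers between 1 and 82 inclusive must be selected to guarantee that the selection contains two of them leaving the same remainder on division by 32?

33

By the pigeonhole principle, the 32 residue classes mod 32 are the pigeonholes.
With 32 integers one could put 1 in each residue class and have no class reach 2.
The 33rd integer pushes some class to 2, so 32·1 + 1 = 33.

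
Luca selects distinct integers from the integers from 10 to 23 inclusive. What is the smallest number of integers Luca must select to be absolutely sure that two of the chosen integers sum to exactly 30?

Two chosen integers sum to 30 exactly when both halves of some pair {x, 30−x} with 10 ≤ x ≤ 30−x ≤ 20 are chosen — 5 such pairs.
The remaining 4 elements (those with no distinct partner in range) can never complete a 30-sum, so the worst case takes all of them and one from each pair: 4 + 5 = 9.
The 10th integer has to be the second member of some pair, so 9 + 1 = 10.

10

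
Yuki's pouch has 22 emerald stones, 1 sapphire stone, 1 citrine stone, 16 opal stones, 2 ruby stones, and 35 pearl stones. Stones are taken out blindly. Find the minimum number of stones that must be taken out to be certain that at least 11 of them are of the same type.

An adversary could hand out at most 10 stones per type (sapphire, citrine, ruby run out sooner): 10 + 1 + 1 + 10 + 2 + 10 = 34 stones and still no type has 11.
One more stone lands in a type already at 10, so 35 draws are enough and 34 are not.

35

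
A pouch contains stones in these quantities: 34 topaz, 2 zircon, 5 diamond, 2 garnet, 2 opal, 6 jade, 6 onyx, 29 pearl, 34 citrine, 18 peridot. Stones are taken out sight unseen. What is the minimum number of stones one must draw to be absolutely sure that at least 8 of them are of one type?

52

Pigeonhole: the 10 types are the holes; the stones drawn are the pigeons.
To avoid 8 of any one type, the worst case takes at most 7 of each type, or every stone of a type that has fewer than 7.
That gives 7 + 2 + 5 + 2 + 2 + 6 + 6 + 7 + 7 + 7 = 51 stones with no type reaching 8.
The next stone forces some type to 8, so 51 + 1 = 52.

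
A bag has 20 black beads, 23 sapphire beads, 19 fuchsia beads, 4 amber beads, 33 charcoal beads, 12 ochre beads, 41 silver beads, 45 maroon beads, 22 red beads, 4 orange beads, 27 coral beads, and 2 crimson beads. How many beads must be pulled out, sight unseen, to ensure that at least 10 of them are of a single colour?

92

Put each drawn bead into a box by colour. The largest draw with every box below 10 takes min(count, 9) from each colour; colours with fewer than 9 contribute all they have.
Σ min(cᵢ, 9) = 9 + 9 + 9 + 4 + 9 + 9 + 9 + 9 + 9 + 4 + 9 + 2 = 91.
Draw number 91 + 1 = 92 must push one box to 10.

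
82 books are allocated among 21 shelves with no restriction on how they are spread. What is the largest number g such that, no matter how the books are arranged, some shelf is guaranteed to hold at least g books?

Pigeonhole: the 21 shelves are the holes and the 82 books are the pigeons.
If every shelf held at most 3 books, the total would be at most 21 × 3 = 63, which is less than 82.
So some shelf holds at least ⌈82/21⌉ = 4 books.

4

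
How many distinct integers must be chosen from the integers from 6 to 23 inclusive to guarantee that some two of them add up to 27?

A set avoiding the sum 27 can contain at most one of each pair {x, 27−x}, plus the 2 elements whose complement lies outside the range.
The integers 14, …, 23 (10 of them) are such a set: any two sum to at least 14+15 = 29 > 27.
Pigeonhole: any 11th integer completes one of the 8 pairs, so 11 choices force a sum of 27.

11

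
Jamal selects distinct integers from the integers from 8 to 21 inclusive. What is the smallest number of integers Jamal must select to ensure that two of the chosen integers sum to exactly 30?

9

Group the elements by complementary pair {x, 30−x}: {9,21}, {10,20}, {11,19}, …, giving 6 two-element pairs, the single value 15 (it cannot pair with itself since the integers are distinct), and 1 integer whose partner 30−x falls outside [8,21].
By pigeonhole, treating each of those 8 groups as a pigeonhole, one can pick one integer per group — 8 integers — with no two summing to 30.
The 9th integer lands in an occupied pair, forcing a sum of 30.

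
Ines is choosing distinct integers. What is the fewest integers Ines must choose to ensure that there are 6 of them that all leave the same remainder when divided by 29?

146

By the pigeonhole principle, the 29 residue classes mod 29 are the pigeonholes.
With 145 integers one could put 5 in each residue class and have no class reach 6.
The 146th integer pushes some class to 6, so 29·5 + 1 = 146.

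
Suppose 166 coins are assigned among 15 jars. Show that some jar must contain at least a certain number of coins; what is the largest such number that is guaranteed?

The 15 jars are the holes and the 166 coins are the pigeons.
If every jar held at most 11 coins, the total would be at most 15 × 11 = 165, which is less than 166.
So some jar holds at least ⌈166/15⌉ = 12 coins.

12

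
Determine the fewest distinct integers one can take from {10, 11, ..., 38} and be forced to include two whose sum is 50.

A set avoiding the sum 50 can contain at most one of each pair {x, 50−x}, plus the 3 elements whose complement lies outside the range or equal to its own complement.
The integers 10, …, 25 (16 of them) are such a set: any two sum to at least 10+11 = 21 and at most 24+25 = 49 < 50.
Pigeonhole: any 17th integer completes one of the 13 pairs, so 17 choices force a sum of 50.

17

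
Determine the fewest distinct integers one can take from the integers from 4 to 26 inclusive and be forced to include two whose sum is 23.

16

Group the elements by complementary pair {x, 23−x}: {4,19}, {5,18}, {6,17}, …, giving 8 two-element pairs and 7 integers whose partner 23−x falls outside [4,26].
By the pigeonhole principle, treating each of those 15 groups as a pigeonhole, one can pick one integer per group — 15 integers — with no two summing to 23.
The 16th integer lands in an occupied pair, forcing a sum of 23.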